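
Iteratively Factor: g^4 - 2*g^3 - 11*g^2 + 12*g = (g - 1)*(g^3 - g^2 - 12*g) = (g - 1)*(g + 3)*(g^2 - 4*g) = (g - 4)*(g - 1)*(g + 3)*(g)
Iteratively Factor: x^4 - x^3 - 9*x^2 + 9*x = (x - 1)*(x^3 - 9*x) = (x - 3)*(x - 1)*(x^2 + 3*x) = (x - 3)*(x - 1)*(x + 3)*(x)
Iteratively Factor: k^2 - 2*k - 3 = (k + 1)*(k - 3)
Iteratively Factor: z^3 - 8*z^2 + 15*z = (z)*(z^2 - 8*z + 15) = z*(z - 3)*(z - 5)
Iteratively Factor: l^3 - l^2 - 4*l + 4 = (l + 2)*(l^2 - 3*l + 2) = (l - 2)*(l + 2)*(l - 1)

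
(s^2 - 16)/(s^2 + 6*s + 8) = (s - 4)/(s + 2)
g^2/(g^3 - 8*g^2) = 1/(g - 8)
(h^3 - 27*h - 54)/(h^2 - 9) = (h^2 - 3*h - 18)/(h - 3)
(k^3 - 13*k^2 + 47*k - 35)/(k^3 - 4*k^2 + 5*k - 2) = (k^2 - 12*k + 35)/(k^2 - 3*k + 2)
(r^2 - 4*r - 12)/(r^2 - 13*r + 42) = (r + 2)/(r - 7)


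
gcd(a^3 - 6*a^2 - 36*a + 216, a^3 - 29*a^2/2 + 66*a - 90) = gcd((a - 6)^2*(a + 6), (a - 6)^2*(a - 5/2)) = a^2 - 12*a + 36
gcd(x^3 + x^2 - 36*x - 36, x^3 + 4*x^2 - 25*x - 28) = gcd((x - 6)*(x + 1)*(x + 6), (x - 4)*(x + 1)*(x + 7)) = x + 1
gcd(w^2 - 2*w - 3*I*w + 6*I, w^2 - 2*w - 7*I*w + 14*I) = w - 2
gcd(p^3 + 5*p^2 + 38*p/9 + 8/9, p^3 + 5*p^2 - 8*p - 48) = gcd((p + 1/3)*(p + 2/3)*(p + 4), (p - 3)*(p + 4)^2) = p + 4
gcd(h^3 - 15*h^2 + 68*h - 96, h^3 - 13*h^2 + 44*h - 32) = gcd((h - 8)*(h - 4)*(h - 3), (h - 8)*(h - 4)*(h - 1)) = h^2 - 12*h + 32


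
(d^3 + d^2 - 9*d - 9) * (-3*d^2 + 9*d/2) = -3*d^5 + 3*d^4/2 + 63*d^3/2 - 27*d^2/2 - 81*d/2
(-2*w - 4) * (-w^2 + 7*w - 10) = 2*w^3 - 10*w^2 - 8*w + 40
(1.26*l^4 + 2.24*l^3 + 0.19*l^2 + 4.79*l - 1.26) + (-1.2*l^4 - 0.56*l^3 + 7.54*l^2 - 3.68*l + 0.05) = 0.0600000000000001*l^4 + 1.68*l^3 + 7.73*l^2 + 1.11*l - 1.21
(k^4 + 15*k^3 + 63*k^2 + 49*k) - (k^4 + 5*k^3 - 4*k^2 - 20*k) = 10*k^3 + 67*k^2 + 69*k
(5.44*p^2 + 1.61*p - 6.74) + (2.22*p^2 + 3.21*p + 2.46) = 7.66*p^2 + 4.82*p - 4.28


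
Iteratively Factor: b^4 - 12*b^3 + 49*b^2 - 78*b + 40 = (b - 1)*(b^3 - 11*b^2 + 38*b - 40) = (b - 4)*(b - 1)*(b^2 - 7*b + 10) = (b - 4)*(b - 2)*(b - 1)*(b - 5)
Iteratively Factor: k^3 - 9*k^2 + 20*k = (k)*(k^2 - 9*k + 20) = k*(k - 5)*(k - 4)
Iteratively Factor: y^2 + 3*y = (y)*(y + 3)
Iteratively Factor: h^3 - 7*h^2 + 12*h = (h - 3)*(h^2 - 4*h) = (h - 4)*(h - 3)*(h)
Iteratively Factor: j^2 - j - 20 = (j + 4)*(j - 5)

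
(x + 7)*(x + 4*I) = x^2 + 7*x + 4*I*x + 28*I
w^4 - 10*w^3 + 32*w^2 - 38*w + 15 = (w - 5)*(w - 3)*(w - 1)^2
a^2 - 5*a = a*(a - 5)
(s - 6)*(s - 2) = s^2 - 8*s + 12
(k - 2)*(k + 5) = k^2 + 3*k - 10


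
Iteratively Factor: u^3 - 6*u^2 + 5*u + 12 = (u - 4)*(u^2 - 2*u - 3) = (u - 4)*(u - 3)*(u + 1)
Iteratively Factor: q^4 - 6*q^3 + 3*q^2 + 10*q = (q - 5)*(q^3 - q^2 - 2*q) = (q - 5)*(q + 1)*(q^2 - 2*q) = q*(q - 5)*(q + 1)*(q - 2)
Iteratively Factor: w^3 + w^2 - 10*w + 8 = (w + 4)*(w^2 - 3*w + 2) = (w - 2)*(w + 4)*(w - 1)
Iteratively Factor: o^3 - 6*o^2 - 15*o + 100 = (o - 5)*(o^2 - o - 20) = (o - 5)*(o + 4)*(o - 5)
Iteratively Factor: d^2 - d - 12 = (d + 3)*(d - 4)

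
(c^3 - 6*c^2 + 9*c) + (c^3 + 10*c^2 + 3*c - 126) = 2*c^3 + 4*c^2 + 12*c - 126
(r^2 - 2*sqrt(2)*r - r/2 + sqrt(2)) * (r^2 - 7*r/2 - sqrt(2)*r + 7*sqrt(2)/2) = r^4 - 3*sqrt(2)*r^3 - 4*r^3 + 23*r^2/4 + 12*sqrt(2)*r^2 - 16*r - 21*sqrt(2)*r/4 + 7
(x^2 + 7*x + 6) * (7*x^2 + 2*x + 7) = 7*x^4 + 51*x^3 + 63*x^2 + 61*x + 42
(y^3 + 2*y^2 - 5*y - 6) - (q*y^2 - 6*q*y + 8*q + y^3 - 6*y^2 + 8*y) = -q*y^2 + 6*q*y - 8*q + 8*y^2 - 13*y - 6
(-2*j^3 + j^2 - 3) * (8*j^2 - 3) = -16*j^5 + 8*j^4 + 6*j^3 - 27*j^2 + 9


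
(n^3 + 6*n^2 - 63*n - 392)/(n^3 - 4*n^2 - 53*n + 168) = (n + 7)/(n - 3)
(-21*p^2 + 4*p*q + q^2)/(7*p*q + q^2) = (-3*p + q)/q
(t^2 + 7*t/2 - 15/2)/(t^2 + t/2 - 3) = (t + 5)/(t + 2)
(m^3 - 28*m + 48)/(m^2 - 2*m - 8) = (m^2 + 4*m - 12)/(m + 2)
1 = 1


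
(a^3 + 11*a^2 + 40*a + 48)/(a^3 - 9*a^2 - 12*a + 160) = (a^2 + 7*a + 12)/(a^2 - 13*a + 40)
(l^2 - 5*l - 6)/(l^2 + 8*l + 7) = (l - 6)/(l + 7)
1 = 1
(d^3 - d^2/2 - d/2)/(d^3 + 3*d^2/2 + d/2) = (d - 1)/(d + 1)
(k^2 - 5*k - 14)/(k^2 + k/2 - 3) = 2*(k - 7)/(2*k - 3)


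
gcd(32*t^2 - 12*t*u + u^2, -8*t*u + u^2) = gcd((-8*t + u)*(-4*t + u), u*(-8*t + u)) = 8*t - u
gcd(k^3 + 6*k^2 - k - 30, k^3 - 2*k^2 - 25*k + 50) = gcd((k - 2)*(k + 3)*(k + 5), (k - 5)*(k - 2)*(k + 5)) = k^2 + 3*k - 10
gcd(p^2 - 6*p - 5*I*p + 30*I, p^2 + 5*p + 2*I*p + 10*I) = 1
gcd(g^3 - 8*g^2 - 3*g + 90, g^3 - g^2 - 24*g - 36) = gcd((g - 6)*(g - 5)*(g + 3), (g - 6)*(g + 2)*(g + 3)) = g^2 - 3*g - 18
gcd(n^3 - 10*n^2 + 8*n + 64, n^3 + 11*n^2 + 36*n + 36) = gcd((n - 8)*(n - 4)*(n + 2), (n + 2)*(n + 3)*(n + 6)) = n + 2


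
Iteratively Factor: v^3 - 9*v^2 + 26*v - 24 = (v - 4)*(v^2 - 5*v + 6) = (v - 4)*(v - 2)*(v - 3)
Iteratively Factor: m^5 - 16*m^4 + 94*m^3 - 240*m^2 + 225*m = (m - 5)*(m^4 - 11*m^3 + 39*m^2 - 45*m) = (m - 5)*(m - 3)*(m^3 - 8*m^2 + 15*m) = (m - 5)^2*(m - 3)*(m^2 - 3*m) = (m - 5)^2*(m - 3)^2*(m)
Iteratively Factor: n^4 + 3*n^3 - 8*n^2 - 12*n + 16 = (n - 2)*(n^3 + 5*n^2 + 2*n - 8) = (n - 2)*(n + 4)*(n^2 + n - 2) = (n - 2)*(n - 1)*(n + 4)*(n + 2)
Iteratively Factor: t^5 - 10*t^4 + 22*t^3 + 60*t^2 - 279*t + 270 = (t - 3)*(t^4 - 7*t^3 + t^2 + 63*t - 90) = (t - 3)*(t - 2)*(t^3 - 5*t^2 - 9*t + 45) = (t - 5)*(t - 3)*(t - 2)*(t^2 - 9) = (t - 5)*(t - 3)*(t - 2)*(t + 3)*(t - 3)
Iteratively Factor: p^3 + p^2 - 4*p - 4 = (p - 2)*(p^2 + 3*p + 2) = (p - 2)*(p + 2)*(p + 1)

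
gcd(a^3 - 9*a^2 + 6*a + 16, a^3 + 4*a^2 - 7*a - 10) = a^2 - a - 2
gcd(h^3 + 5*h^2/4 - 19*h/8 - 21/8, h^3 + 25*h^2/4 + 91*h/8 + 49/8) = h^2 + 11*h/4 + 7/4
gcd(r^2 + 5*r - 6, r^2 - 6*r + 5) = r - 1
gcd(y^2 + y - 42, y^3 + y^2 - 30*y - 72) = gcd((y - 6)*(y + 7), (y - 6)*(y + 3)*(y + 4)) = y - 6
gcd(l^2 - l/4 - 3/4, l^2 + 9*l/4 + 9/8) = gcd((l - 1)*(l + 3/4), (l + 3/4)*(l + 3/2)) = l + 3/4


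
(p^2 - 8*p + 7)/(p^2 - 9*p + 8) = (p - 7)/(p - 8)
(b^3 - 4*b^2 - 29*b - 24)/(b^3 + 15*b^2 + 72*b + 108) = (b^2 - 7*b - 8)/(b^2 + 12*b + 36)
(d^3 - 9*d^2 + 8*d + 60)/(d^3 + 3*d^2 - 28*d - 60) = (d - 6)/(d + 6)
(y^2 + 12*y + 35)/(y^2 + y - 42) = (y + 5)/(y - 6)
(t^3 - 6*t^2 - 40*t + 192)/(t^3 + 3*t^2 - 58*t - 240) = (t - 4)/(t + 5)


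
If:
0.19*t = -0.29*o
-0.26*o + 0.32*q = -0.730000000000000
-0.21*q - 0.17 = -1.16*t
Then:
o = 0.16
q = -2.15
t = -0.24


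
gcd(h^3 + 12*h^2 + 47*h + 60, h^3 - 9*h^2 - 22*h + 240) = h + 5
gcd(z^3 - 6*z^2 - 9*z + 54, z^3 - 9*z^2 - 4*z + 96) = z + 3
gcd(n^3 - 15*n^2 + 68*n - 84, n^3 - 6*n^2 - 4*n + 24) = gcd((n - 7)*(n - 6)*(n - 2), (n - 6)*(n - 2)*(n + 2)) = n^2 - 8*n + 12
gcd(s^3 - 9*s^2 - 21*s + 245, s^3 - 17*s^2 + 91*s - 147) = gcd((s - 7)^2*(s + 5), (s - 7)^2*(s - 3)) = s^2 - 14*s + 49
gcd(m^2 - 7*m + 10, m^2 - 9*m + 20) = m - 5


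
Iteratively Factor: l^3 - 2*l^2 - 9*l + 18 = (l + 3)*(l^2 - 5*l + 6) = (l - 3)*(l + 3)*(l - 2)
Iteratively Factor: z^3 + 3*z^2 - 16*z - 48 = (z + 3)*(z^2 - 16) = (z - 4)*(z + 3)*(z + 4)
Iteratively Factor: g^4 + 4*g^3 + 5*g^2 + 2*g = (g + 1)*(g^3 + 3*g^2 + 2*g) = (g + 1)*(g + 2)*(g^2 + g) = (g + 1)^2*(g + 2)*(g)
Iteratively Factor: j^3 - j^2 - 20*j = (j)*(j^2 - j - 20) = j*(j - 5)*(j + 4)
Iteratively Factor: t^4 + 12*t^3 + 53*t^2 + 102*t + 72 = (t + 3)*(t^3 + 9*t^2 + 26*t + 24) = (t + 3)*(t + 4)*(t^2 + 5*t + 6) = (t + 3)^2*(t + 4)*(t + 2)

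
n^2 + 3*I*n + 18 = (n - 3*I)*(n + 6*I)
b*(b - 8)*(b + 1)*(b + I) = b^4 - 7*b^3 + I*b^3 - 8*b^2 - 7*I*b^2 - 8*I*b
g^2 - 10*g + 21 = (g - 7)*(g - 3)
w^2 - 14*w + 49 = (w - 7)^2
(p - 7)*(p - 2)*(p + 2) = p^3 - 7*p^2 - 4*p + 28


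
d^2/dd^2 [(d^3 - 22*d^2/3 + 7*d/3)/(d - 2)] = 2*(3*d^3 - 18*d^2 + 36*d - 74)/(3*(d^3 - 6*d^2 + 12*d - 8))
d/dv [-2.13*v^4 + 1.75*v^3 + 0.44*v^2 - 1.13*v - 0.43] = -8.52*v^3 + 5.25*v^2 + 0.88*v - 1.13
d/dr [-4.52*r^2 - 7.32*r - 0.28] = -9.04*r - 7.32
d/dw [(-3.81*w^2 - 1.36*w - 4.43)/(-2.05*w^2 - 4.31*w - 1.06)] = (13.6331*w^2 - 10.0858*w - 17.6517)/(4.2025*w^4 + 17.671*w^3 + 22.9221*w^2 + 9.1372*w + 1.1236)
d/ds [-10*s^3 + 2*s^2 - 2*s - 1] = -30*s^2 + 4*s - 2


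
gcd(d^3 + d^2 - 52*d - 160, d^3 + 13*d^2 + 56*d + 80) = d^2 + 9*d + 20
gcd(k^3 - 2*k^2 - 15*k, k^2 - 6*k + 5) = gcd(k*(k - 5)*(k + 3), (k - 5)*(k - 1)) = k - 5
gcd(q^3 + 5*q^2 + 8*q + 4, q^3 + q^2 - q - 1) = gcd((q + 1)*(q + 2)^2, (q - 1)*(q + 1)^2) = q + 1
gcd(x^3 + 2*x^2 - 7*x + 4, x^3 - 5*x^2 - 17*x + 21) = x - 1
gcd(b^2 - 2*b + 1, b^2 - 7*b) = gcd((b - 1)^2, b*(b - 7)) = 1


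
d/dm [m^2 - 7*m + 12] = 2*m - 7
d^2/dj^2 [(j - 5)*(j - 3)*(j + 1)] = 6*j - 14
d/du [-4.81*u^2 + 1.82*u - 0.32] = 1.82 - 9.62*u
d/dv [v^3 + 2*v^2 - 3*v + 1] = 3*v^2 + 4*v - 3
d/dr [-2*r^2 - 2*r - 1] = -4*r - 2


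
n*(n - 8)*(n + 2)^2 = n^4 - 4*n^3 - 28*n^2 - 32*n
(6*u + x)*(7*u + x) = 42*u^2 + 13*u*x + x^2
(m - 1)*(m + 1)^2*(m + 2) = m^4 + 3*m^3 + m^2 - 3*m - 2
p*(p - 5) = p^2 - 5*p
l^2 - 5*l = l*(l - 5)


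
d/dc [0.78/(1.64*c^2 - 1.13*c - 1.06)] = (0.8814 - 2.5584*c)/(-1.64*c^2 + 1.13*c + 1.06)^2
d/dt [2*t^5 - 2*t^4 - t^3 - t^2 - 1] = t*(10*t^3 - 8*t^2 - 3*t - 2)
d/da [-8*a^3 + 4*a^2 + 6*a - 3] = -24*a^2 + 8*a + 6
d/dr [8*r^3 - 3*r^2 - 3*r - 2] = 24*r^2 - 6*r - 3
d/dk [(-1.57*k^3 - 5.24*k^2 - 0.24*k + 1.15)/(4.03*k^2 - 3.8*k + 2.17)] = (-6.3271*k^4 + 11.932*k^3 + 10.6585*k^2 - 32.0106*k + 3.8492)/(16.2409*k^4 - 30.628*k^3 + 31.9302*k^2 - 16.492*k + 4.7089)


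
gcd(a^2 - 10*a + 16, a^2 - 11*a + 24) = a - 8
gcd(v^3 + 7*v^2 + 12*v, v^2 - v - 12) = v + 3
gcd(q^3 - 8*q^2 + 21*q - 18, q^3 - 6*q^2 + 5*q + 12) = q - 3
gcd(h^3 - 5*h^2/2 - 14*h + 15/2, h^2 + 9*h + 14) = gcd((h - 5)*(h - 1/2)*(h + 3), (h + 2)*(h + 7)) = 1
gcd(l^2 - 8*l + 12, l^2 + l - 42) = l - 6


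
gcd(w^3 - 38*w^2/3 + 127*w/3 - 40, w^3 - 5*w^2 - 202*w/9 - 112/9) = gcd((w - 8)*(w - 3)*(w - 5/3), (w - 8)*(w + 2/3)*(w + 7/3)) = w - 8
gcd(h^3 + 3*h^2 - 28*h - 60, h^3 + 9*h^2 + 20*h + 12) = h^2 + 8*h + 12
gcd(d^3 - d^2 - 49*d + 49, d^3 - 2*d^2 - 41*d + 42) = d^2 - 8*d + 7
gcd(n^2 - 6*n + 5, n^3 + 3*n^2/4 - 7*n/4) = n - 1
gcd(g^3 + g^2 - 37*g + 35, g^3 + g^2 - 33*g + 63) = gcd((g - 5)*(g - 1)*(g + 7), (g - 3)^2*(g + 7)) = g + 7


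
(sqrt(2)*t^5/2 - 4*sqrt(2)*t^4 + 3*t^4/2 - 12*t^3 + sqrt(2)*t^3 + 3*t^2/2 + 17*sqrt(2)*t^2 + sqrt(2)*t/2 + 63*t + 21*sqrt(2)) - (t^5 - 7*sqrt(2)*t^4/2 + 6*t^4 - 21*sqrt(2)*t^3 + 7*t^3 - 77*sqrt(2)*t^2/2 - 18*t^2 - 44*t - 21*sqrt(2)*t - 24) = -t^5 + sqrt(2)*t^5/2 - 9*t^4/2 - sqrt(2)*t^4/2 - 19*t^3 + 22*sqrt(2)*t^3 + 39*t^2/2 + 111*sqrt(2)*t^2/2 + 43*sqrt(2)*t/2 + 107*t + 24 + 21*sqrt(2)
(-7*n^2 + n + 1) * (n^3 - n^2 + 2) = -7*n^5 + 8*n^4 - 15*n^2 + 2*n + 2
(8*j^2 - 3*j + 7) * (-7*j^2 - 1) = -56*j^4 + 21*j^3 - 57*j^2 + 3*j - 7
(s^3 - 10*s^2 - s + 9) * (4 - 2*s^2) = -2*s^5 + 20*s^4 + 6*s^3 - 58*s^2 - 4*s + 36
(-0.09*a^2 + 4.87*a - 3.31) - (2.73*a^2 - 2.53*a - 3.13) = -2.82*a^2 + 7.4*a - 0.18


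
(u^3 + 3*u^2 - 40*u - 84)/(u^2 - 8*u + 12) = (u^2 + 9*u + 14)/(u - 2)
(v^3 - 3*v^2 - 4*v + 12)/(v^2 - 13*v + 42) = (v^3 - 3*v^2 - 4*v + 12)/(v^2 - 13*v + 42)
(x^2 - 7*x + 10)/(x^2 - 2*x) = (x - 5)/x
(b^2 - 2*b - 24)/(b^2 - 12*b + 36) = (b + 4)/(b - 6)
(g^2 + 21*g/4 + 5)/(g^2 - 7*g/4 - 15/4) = (g + 4)/(g - 3)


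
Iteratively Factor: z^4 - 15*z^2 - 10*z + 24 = (z - 1)*(z^3 + z^2 - 14*z - 24) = (z - 1)*(z + 2)*(z^2 - z - 12) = (z - 4)*(z - 1)*(z + 2)*(z + 3)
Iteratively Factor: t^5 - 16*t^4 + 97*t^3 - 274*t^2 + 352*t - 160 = (t - 2)*(t^4 - 14*t^3 + 69*t^2 - 136*t + 80) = (t - 4)*(t - 2)*(t^3 - 10*t^2 + 29*t - 20) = (t - 4)*(t - 2)*(t - 1)*(t^2 - 9*t + 20) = (t - 4)^2*(t - 2)*(t - 1)*(t - 5)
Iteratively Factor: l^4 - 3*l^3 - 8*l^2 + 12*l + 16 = (l + 2)*(l^3 - 5*l^2 + 2*l + 8) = (l + 1)*(l + 2)*(l^2 - 6*l + 8) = (l - 2)*(l + 1)*(l + 2)*(l - 4)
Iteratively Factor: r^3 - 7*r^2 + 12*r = (r - 4)*(r^2 - 3*r) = r*(r - 4)*(r - 3)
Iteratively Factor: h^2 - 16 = (h + 4)*(h - 4)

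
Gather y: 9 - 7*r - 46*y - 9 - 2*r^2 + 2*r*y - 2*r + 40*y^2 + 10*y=-2*r^2 - 9*r + 40*y^2 + y*(2*r - 36)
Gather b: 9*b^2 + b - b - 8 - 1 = 9*b^2 - 9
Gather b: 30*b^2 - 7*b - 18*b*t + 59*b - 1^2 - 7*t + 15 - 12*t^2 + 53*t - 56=30*b^2 + b*(52 - 18*t) - 12*t^2 + 46*t - 42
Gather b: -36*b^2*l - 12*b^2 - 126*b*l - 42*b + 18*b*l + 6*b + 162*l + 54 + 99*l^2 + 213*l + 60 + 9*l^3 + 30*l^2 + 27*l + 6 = b^2*(-36*l - 12) + b*(-108*l - 36) + 9*l^3 + 129*l^2 + 402*l + 120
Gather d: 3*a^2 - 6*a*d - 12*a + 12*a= 3*a^2 - 6*a*d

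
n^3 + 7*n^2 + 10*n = n*(n + 2)*(n + 5)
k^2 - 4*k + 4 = (k - 2)^2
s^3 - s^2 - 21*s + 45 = (s - 3)^2*(s + 5)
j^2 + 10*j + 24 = (j + 4)*(j + 6)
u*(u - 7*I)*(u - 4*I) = u^3 - 11*I*u^2 - 28*u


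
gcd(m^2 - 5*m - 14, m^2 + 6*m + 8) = m + 2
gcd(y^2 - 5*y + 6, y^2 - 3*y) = y - 3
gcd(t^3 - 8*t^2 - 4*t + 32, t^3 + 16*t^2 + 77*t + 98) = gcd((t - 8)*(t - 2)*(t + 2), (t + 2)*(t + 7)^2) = t + 2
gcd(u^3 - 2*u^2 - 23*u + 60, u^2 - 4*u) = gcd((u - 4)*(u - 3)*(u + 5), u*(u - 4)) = u - 4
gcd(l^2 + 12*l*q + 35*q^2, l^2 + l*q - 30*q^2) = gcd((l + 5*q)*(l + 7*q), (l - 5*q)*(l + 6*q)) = 1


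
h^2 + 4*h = h*(h + 4)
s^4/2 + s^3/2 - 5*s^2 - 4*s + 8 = (s/2 + 1)*(s - 1)*(s - 2*sqrt(2))*(s + 2*sqrt(2))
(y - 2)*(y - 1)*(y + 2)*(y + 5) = y^4 + 4*y^3 - 9*y^2 - 16*y + 20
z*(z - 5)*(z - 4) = z^3 - 9*z^2 + 20*z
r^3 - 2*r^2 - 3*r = r*(r - 3)*(r + 1)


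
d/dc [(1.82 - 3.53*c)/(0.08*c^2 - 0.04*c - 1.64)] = (0.2824*c^2 - 0.2912*c + 5.862)/(0.0064*c^4 - 0.0064*c^3 - 0.2608*c^2 + 0.1312*c + 2.6896)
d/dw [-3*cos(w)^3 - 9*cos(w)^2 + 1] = 9*(cos(w) + 2)*sin(w)*cos(w)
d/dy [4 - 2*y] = -2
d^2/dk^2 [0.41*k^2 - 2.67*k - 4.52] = 0.820000000000000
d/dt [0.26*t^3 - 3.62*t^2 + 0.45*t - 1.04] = 0.78*t^2 - 7.24*t + 0.45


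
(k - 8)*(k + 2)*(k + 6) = k^3 - 52*k - 96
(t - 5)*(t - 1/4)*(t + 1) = t^3 - 17*t^2/4 - 4*t + 5/4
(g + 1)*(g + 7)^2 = g^3 + 15*g^2 + 63*g + 49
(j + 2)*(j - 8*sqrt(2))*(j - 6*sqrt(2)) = j^3 - 14*sqrt(2)*j^2 + 2*j^2 - 28*sqrt(2)*j + 96*j + 192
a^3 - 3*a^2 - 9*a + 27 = (a - 3)^2*(a + 3)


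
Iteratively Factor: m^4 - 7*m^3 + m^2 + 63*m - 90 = (m - 2)*(m^3 - 5*m^2 - 9*m + 45) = (m - 3)*(m - 2)*(m^2 - 2*m - 15) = (m - 3)*(m - 2)*(m + 3)*(m - 5)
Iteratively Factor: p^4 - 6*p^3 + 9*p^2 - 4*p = (p - 1)*(p^3 - 5*p^2 + 4*p) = p*(p - 1)*(p^2 - 5*p + 4) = p*(p - 1)^2*(p - 4)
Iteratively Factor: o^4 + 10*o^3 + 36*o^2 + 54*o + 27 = (o + 1)*(o^3 + 9*o^2 + 27*o + 27) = (o + 1)*(o + 3)*(o^2 + 6*o + 9) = (o + 1)*(o + 3)^2*(o + 3)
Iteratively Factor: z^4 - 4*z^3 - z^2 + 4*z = (z - 1)*(z^3 - 3*z^2 - 4*z) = (z - 4)*(z - 1)*(z^2 + z) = (z - 4)*(z - 1)*(z + 1)*(z)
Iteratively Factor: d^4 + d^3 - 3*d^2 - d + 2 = (d - 1)*(d^3 + 2*d^2 - d - 2) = (d - 1)^2*(d^2 + 3*d + 2) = (d - 1)^2*(d + 1)*(d + 2)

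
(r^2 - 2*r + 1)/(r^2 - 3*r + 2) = (r - 1)/(r - 2)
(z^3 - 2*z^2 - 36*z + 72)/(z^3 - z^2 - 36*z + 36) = (z - 2)/(z - 1)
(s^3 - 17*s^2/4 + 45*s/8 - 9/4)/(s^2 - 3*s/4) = s - 7/2 + 3/s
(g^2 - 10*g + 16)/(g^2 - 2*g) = (g - 8)/g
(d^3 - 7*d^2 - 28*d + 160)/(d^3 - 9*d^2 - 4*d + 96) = (d + 5)/(d + 3)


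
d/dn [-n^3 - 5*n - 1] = -3*n^2 - 5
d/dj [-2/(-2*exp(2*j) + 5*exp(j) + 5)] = (10 - 8*exp(j))*exp(j)/(-2*exp(2*j) + 5*exp(j) + 5)^2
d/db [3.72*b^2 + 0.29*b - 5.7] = 7.44*b + 0.29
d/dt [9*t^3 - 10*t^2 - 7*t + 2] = 27*t^2 - 20*t - 7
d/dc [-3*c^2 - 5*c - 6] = -6*c - 5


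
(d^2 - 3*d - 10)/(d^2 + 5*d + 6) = (d - 5)/(d + 3)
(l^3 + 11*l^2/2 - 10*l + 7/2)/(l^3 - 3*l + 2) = (l^2 + 13*l/2 - 7/2)/(l^2 + l - 2)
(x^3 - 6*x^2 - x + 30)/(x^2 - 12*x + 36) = (x^3 - 6*x^2 - x + 30)/(x^2 - 12*x + 36)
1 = 1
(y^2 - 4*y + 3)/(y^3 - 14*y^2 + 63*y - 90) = (y - 1)/(y^2 - 11*y + 30)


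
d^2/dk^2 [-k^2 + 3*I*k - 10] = -2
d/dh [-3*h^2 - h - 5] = -6*h - 1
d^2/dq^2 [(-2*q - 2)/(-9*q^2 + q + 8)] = 4*((-27*q - 8)*(-9*q^2 + q + 8) - (q + 1)*(18*q - 1)^2)/(-9*q^2 + q + 8)^3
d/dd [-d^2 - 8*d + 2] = -2*d - 8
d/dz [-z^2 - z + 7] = -2*z - 1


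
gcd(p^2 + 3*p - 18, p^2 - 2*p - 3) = p - 3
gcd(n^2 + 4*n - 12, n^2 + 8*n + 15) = 1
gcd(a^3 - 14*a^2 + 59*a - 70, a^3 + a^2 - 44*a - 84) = a - 7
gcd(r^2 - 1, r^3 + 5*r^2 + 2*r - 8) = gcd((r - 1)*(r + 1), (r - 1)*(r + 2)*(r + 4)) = r - 1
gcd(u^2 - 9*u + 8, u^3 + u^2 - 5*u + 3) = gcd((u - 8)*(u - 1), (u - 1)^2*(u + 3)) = u - 1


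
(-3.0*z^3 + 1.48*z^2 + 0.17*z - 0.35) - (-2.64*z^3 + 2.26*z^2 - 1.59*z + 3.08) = -0.36*z^3 - 0.78*z^2 + 1.76*z - 3.43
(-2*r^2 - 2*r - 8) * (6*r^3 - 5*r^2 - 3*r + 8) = -12*r^5 - 2*r^4 - 32*r^3 + 30*r^2 + 8*r - 64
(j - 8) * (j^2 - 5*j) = j^3 - 13*j^2 + 40*j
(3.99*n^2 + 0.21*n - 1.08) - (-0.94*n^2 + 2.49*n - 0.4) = 4.93*n^2 - 2.28*n - 0.68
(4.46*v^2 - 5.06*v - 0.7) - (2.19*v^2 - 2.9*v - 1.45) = 2.27*v^2 - 2.16*v + 0.75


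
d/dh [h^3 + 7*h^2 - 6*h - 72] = 3*h^2 + 14*h - 6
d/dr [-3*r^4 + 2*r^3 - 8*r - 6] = -12*r^3 + 6*r^2 - 8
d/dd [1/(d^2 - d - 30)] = (1 - 2*d)/(-d^2 + d + 30)^2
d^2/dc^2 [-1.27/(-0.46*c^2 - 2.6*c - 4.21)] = (-0.537464*c^2 - 3.03784*c + 1.27*(0.92*c + 2.6)*(1.84*c + 5.2) - 4.918964)/(0.46*c^2 + 2.6*c + 4.21)^3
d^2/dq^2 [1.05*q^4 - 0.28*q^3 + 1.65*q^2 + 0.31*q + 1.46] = 12.6*q^2 - 1.68*q + 3.3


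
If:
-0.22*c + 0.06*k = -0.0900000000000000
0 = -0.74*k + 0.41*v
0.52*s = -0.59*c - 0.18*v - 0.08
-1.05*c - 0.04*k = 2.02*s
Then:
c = 0.27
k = -0.52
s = -0.13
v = -0.95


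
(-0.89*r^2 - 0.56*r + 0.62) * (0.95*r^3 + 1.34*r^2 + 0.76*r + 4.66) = -0.8455*r^5 - 1.7246*r^4 - 0.8378*r^3 - 3.7422*r^2 - 2.1384*r + 2.8892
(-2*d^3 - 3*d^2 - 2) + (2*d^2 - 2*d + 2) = -2*d^3 - d^2 - 2*d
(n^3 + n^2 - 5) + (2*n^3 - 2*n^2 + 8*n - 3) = 3*n^3 - n^2 + 8*n - 8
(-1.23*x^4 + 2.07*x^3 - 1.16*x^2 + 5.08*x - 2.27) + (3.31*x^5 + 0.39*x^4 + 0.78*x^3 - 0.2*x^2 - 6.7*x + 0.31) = 3.31*x^5 - 0.84*x^4 + 2.85*x^3 - 1.36*x^2 - 1.62*x - 1.96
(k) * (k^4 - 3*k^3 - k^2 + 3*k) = k^5 - 3*k^4 - k^3 + 3*k^2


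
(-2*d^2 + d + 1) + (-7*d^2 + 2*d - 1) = -9*d^2 + 3*d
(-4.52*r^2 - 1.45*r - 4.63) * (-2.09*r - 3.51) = 9.4468*r^3 + 18.8957*r^2 + 14.7662*r + 16.2513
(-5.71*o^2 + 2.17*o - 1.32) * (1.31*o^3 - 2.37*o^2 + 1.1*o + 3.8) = -7.4801*o^5 + 16.3754*o^4 - 13.1531*o^3 - 16.1826*o^2 + 6.794*o - 5.016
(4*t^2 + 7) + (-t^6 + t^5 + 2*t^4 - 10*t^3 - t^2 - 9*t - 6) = -t^6 + t^5 + 2*t^4 - 10*t^3 + 3*t^2 - 9*t + 1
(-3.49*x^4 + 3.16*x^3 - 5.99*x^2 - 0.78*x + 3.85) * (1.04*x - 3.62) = -3.6296*x^5 + 15.9202*x^4 - 17.6688*x^3 + 20.8726*x^2 + 6.8276*x - 13.937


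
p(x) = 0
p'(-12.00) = 0.00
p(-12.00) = 0.00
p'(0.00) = 0.00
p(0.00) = 0.00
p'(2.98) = 0.00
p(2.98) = 0.00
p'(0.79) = 0.00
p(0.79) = 0.00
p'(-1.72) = 0.00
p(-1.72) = 0.00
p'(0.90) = 0.00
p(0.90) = 0.00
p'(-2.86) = 0.00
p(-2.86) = 0.00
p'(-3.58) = 0.00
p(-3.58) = 0.00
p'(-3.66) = 0.00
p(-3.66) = 0.00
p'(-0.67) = 0.00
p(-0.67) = 0.00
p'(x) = 0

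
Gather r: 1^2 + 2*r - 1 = 2*r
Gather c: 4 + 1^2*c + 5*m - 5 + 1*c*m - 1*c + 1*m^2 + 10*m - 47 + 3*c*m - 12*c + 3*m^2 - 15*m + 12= c*(4*m - 12) + 4*m^2 - 36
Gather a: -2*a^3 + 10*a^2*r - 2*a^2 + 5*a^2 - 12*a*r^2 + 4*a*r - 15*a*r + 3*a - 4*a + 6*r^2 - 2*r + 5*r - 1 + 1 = -2*a^3 + a^2*(10*r + 3) + a*(-12*r^2 - 11*r - 1) + 6*r^2 + 3*r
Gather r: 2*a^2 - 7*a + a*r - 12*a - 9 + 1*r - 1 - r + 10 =2*a^2 + a*r - 19*a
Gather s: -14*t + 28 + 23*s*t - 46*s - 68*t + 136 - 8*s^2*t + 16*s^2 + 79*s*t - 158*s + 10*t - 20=s^2*(16 - 8*t) + s*(102*t - 204) - 72*t + 144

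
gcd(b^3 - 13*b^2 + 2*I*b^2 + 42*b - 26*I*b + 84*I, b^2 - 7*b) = b - 7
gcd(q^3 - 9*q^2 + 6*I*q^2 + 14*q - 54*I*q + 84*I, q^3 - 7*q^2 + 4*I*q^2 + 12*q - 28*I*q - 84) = q^2 + q*(-7 + 6*I) - 42*I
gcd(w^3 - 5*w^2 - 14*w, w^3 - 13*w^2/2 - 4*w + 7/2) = w - 7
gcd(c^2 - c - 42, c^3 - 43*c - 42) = c^2 - c - 42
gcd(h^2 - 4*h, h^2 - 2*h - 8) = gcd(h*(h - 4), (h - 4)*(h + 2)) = h - 4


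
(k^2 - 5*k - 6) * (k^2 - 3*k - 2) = k^4 - 8*k^3 + 7*k^2 + 28*k + 12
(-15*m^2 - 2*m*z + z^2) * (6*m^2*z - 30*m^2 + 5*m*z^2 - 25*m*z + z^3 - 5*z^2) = -90*m^4*z + 450*m^4 - 87*m^3*z^2 + 435*m^3*z - 19*m^2*z^3 + 95*m^2*z^2 + 3*m*z^4 - 15*m*z^3 + z^5 - 5*z^4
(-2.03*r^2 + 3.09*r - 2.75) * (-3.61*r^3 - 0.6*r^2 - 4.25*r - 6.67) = 7.3283*r^5 - 9.9369*r^4 + 16.701*r^3 + 2.0576*r^2 - 8.9228*r + 18.3425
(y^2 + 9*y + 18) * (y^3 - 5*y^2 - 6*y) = y^5 + 4*y^4 - 33*y^3 - 144*y^2 - 108*y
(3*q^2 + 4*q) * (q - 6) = 3*q^3 - 14*q^2 - 24*q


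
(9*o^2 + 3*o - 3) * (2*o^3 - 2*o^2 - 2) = 18*o^5 - 12*o^4 - 12*o^3 - 12*o^2 - 6*o + 6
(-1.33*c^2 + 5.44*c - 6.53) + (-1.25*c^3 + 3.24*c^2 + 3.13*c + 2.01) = -1.25*c^3 + 1.91*c^2 + 8.57*c - 4.52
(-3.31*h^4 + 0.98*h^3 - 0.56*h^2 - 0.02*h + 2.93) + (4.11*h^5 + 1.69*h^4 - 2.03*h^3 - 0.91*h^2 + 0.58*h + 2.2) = 4.11*h^5 - 1.62*h^4 - 1.05*h^3 - 1.47*h^2 + 0.56*h + 5.13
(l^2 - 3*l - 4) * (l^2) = l^4 - 3*l^3 - 4*l^2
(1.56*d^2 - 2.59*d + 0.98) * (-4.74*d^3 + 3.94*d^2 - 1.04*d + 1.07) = -7.3944*d^5 + 18.423*d^4 - 16.4722*d^3 + 8.224*d^2 - 3.7905*d + 1.0486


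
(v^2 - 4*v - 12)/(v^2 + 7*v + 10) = (v - 6)/(v + 5)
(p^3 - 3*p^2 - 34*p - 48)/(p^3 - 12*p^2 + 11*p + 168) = (p + 2)/(p - 7)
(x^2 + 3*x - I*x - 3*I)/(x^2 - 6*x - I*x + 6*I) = (x + 3)/(x - 6)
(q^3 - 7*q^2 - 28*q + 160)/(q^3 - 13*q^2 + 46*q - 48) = (q^2 + q - 20)/(q^2 - 5*q + 6)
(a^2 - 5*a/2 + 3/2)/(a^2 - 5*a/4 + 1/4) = 2*(2*a - 3)/(4*a - 1)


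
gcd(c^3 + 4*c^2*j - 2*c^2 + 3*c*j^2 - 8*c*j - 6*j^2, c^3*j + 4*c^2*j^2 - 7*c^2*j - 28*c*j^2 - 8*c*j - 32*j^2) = 1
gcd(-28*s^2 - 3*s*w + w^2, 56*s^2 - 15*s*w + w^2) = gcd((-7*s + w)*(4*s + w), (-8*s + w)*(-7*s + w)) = 7*s - w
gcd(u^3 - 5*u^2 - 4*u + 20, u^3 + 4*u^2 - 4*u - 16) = u^2 - 4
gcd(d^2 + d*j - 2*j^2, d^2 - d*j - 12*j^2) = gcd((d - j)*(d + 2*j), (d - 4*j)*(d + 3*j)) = 1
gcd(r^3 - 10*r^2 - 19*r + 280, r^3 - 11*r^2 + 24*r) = r - 8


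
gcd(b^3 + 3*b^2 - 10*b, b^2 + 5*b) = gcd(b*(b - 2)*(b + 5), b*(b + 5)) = b^2 + 5*b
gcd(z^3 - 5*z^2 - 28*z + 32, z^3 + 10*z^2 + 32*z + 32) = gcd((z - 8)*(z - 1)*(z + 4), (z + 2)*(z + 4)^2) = z + 4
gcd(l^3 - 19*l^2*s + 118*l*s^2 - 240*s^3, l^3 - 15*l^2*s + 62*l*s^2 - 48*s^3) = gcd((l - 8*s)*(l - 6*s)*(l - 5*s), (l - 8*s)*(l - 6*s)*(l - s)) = l^2 - 14*l*s + 48*s^2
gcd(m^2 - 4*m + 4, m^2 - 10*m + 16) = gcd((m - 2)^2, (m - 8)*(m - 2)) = m - 2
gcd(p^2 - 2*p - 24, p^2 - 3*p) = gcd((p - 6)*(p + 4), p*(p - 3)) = 1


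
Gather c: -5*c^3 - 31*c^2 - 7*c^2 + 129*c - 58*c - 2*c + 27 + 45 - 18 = -5*c^3 - 38*c^2 + 69*c + 54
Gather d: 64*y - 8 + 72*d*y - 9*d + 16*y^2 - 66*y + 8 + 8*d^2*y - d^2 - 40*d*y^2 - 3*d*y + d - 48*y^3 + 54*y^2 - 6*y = d^2*(8*y - 1) + d*(-40*y^2 + 69*y - 8) - 48*y^3 + 70*y^2 - 8*y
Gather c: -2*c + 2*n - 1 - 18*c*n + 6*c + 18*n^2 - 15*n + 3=c*(4 - 18*n) + 18*n^2 - 13*n + 2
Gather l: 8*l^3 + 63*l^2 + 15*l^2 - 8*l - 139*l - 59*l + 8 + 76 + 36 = 8*l^3 + 78*l^2 - 206*l + 120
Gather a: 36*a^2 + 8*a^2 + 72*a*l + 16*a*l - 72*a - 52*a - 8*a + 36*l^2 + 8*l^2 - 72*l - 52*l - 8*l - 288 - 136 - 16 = 44*a^2 + a*(88*l - 132) + 44*l^2 - 132*l - 440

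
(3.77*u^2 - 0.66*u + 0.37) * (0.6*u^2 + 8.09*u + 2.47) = 2.262*u^4 + 30.1033*u^3 + 4.1945*u^2 + 1.3631*u + 0.9139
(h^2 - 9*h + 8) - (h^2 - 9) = 17 - 9*h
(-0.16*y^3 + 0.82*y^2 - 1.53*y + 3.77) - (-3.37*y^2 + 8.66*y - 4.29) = -0.16*y^3 + 4.19*y^2 - 10.19*y + 8.06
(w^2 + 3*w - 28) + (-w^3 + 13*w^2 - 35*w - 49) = -w^3 + 14*w^2 - 32*w - 77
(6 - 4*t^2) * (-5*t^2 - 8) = 20*t^4 + 2*t^2 - 48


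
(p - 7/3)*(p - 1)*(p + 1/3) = p^3 - 3*p^2 + 11*p/9 + 7/9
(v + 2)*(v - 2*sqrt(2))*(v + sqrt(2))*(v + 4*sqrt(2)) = v^4 + 2*v^3 + 3*sqrt(2)*v^3 - 12*v^2 + 6*sqrt(2)*v^2 - 24*v - 16*sqrt(2)*v - 32*sqrt(2)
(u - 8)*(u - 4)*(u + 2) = u^3 - 10*u^2 + 8*u + 64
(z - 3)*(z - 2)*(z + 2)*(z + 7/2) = z^4 + z^3/2 - 29*z^2/2 - 2*z + 42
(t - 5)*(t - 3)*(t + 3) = t^3 - 5*t^2 - 9*t + 45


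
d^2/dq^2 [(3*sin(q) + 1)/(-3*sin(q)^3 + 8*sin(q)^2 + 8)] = (-108*sin(q)^7 + 135*sin(q)^6 + 234*sin(q)^5 - 1516*sin(q)^4 + 936*sin(q)^3 + 1504*sin(q)^2 - 1200*sin(q) - 128)/(-3*sin(q)^3 + 8*sin(q)^2 + 8)^3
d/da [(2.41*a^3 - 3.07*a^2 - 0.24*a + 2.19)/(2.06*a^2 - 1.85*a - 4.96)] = (4.9646*a^4 - 8.917*a^3 - 29.6869*a^2 + 21.4316*a + 5.2419)/(4.2436*a^4 - 7.622*a^3 - 17.0127*a^2 + 18.352*a + 24.6016)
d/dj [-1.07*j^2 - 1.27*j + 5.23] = -2.14*j - 1.27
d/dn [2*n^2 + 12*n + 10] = 4*n + 12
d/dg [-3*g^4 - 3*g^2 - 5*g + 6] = -12*g^3 - 6*g - 5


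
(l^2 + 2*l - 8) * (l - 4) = l^3 - 2*l^2 - 16*l + 32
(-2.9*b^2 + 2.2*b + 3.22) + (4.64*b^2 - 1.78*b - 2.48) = 1.74*b^2 + 0.42*b + 0.74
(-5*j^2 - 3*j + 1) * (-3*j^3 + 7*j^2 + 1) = 15*j^5 - 26*j^4 - 24*j^3 + 2*j^2 - 3*j + 1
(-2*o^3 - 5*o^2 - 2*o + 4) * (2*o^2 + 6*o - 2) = -4*o^5 - 22*o^4 - 30*o^3 + 6*o^2 + 28*o - 8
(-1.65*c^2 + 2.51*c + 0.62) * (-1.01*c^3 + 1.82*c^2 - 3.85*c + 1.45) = 1.6665*c^5 - 5.5381*c^4 + 10.2945*c^3 - 10.9276*c^2 + 1.2525*c + 0.899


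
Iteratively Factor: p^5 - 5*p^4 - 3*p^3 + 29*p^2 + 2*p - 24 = (p - 1)*(p^4 - 4*p^3 - 7*p^2 + 22*p + 24) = (p - 3)*(p - 1)*(p^3 - p^2 - 10*p - 8) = (p - 3)*(p - 1)*(p + 1)*(p^2 - 2*p - 8) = (p - 4)*(p - 3)*(p - 1)*(p + 1)*(p + 2)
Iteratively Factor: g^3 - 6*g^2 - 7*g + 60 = (g - 5)*(g^2 - g - 12) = (g - 5)*(g + 3)*(g - 4)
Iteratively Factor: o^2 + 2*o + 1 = (o + 1)*(o + 1)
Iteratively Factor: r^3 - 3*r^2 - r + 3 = (r + 1)*(r^2 - 4*r + 3) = (r - 3)*(r + 1)*(r - 1)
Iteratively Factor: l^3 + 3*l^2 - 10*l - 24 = (l - 3)*(l^2 + 6*l + 8) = (l - 3)*(l + 2)*(l + 4)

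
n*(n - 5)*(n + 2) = n^3 - 3*n^2 - 10*n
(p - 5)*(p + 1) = p^2 - 4*p - 5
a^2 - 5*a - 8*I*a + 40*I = (a - 5)*(a - 8*I)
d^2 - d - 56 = (d - 8)*(d + 7)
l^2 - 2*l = l*(l - 2)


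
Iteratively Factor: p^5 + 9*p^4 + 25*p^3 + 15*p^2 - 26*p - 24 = (p - 1)*(p^4 + 10*p^3 + 35*p^2 + 50*p + 24) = (p - 1)*(p + 2)*(p^3 + 8*p^2 + 19*p + 12) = (p - 1)*(p + 2)*(p + 4)*(p^2 + 4*p + 3) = (p - 1)*(p + 2)*(p + 3)*(p + 4)*(p + 1)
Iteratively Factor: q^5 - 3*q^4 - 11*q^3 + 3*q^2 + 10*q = (q - 1)*(q^4 - 2*q^3 - 13*q^2 - 10*q) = q*(q - 1)*(q^3 - 2*q^2 - 13*q - 10) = q*(q - 5)*(q - 1)*(q^2 + 3*q + 2) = q*(q - 5)*(q - 1)*(q + 2)*(q + 1)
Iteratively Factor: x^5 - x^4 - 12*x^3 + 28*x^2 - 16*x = (x)*(x^4 - x^3 - 12*x^2 + 28*x - 16) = x*(x + 4)*(x^3 - 5*x^2 + 8*x - 4) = x*(x - 2)*(x + 4)*(x^2 - 3*x + 2) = x*(x - 2)*(x - 1)*(x + 4)*(x - 2)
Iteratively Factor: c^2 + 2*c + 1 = (c + 1)*(c + 1)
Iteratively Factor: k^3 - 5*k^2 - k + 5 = (k - 1)*(k^2 - 4*k - 5) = (k - 5)*(k - 1)*(k + 1)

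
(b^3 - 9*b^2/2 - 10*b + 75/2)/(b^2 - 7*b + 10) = (2*b^2 + b - 15)/(2*(b - 2))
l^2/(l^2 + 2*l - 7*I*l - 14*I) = l^2/(l^2 + l*(2 - 7*I) - 14*I)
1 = 1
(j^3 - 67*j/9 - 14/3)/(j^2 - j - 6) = (j^2 + 3*j + 14/9)/(j + 2)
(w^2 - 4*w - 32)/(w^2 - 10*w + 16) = (w + 4)/(w - 2)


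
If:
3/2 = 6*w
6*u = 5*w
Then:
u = 5/24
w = 1/4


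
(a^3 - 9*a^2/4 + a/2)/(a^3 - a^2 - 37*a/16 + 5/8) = 4*a/(4*a + 5)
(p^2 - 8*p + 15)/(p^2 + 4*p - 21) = (p - 5)/(p + 7)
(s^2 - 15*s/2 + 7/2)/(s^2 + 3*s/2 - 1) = (s - 7)/(s + 2)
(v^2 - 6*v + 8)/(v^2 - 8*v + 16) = (v - 2)/(v - 4)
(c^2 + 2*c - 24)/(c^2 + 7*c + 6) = (c - 4)/(c + 1)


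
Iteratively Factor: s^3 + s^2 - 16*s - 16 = (s + 4)*(s^2 - 3*s - 4) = (s - 4)*(s + 4)*(s + 1)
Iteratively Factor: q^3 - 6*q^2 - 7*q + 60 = (q - 5)*(q^2 - q - 12) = (q - 5)*(q + 3)*(q - 4)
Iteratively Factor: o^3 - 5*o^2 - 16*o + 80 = (o - 4)*(o^2 - o - 20) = (o - 4)*(o + 4)*(o - 5)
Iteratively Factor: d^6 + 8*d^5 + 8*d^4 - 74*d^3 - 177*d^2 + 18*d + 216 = (d + 3)*(d^5 + 5*d^4 - 7*d^3 - 53*d^2 - 18*d + 72) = (d - 3)*(d + 3)*(d^4 + 8*d^3 + 17*d^2 - 2*d - 24) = (d - 3)*(d + 3)^2*(d^3 + 5*d^2 + 2*d - 8) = (d - 3)*(d + 2)*(d + 3)^2*(d^2 + 3*d - 4) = (d - 3)*(d + 2)*(d + 3)^2*(d + 4)*(d - 1)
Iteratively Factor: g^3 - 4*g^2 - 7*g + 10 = (g + 2)*(g^2 - 6*g + 5) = (g - 1)*(g + 2)*(g - 5)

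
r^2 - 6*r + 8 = (r - 4)*(r - 2)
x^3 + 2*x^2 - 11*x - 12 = (x - 3)*(x + 1)*(x + 4)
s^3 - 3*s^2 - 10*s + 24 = (s - 4)*(s - 2)*(s + 3)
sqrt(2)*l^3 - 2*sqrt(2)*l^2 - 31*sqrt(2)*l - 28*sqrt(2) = (l - 7)*(l + 4)*(sqrt(2)*l + sqrt(2))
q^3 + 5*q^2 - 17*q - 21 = (q - 3)*(q + 1)*(q + 7)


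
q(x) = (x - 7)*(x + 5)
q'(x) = 2*x - 2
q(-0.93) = -32.28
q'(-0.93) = -3.86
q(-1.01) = -31.96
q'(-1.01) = -4.02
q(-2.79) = -21.64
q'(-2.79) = -7.58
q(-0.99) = -32.04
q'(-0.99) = -3.98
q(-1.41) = -30.19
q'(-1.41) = -4.82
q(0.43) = -35.68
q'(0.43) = -1.14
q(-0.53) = -33.66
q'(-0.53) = -3.06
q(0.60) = -35.84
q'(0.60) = -0.80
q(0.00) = -35.00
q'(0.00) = -2.00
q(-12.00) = 133.00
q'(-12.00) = -26.00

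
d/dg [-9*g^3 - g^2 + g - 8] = -27*g^2 - 2*g + 1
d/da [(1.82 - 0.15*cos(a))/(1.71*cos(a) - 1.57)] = 2.8767*sin(a)/(1.71*cos(a) - 1.57)^2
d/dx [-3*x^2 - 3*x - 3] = -6*x - 3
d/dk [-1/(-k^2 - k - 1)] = (-2*k - 1)/(k^2 + k + 1)^2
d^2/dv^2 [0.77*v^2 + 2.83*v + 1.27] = 1.54000000000000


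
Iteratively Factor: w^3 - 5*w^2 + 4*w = (w)*(w^2 - 5*w + 4) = w*(w - 1)*(w - 4)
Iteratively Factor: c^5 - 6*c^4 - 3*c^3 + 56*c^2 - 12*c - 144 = (c + 2)*(c^4 - 8*c^3 + 13*c^2 + 30*c - 72) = (c + 2)^2*(c^3 - 10*c^2 + 33*c - 36) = (c - 3)*(c + 2)^2*(c^2 - 7*c + 12) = (c - 3)^2*(c + 2)^2*(c - 4)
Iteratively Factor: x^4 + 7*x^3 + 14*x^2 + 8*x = (x + 1)*(x^3 + 6*x^2 + 8*x) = x*(x + 1)*(x^2 + 6*x + 8) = x*(x + 1)*(x + 2)*(x + 4)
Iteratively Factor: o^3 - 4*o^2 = (o)*(o^2 - 4*o) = o*(o - 4)*(o)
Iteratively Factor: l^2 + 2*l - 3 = (l - 1)*(l + 3)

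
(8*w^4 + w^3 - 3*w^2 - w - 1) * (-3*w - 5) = -24*w^5 - 43*w^4 + 4*w^3 + 18*w^2 + 8*w + 5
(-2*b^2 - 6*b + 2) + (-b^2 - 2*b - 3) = -3*b^2 - 8*b - 1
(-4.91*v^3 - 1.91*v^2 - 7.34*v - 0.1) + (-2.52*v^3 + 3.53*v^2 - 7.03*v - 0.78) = -7.43*v^3 + 1.62*v^2 - 14.37*v - 0.88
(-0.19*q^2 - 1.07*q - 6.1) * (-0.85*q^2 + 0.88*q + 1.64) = 0.1615*q^4 + 0.7423*q^3 + 3.9318*q^2 - 7.1228*q - 10.004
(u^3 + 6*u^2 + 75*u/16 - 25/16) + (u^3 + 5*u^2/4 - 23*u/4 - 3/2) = 2*u^3 + 29*u^2/4 - 17*u/16 - 49/16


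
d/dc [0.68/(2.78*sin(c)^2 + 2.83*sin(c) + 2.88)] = -(3.7808*sin(c) + 1.9244)*cos(c)/(2.78*sin(c)^2 + 2.83*sin(c) + 2.88)^2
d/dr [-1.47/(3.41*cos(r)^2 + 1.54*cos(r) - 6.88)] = -(10.0254*cos(r) + 2.2638)*sin(r)/(3.41*cos(r)^2 + 1.54*cos(r) - 6.88)^2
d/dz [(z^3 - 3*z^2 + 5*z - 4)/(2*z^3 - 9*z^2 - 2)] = (-3*z^4 - 20*z^3 + 63*z^2 - 60*z - 10)/(4*z^6 - 36*z^5 + 81*z^4 - 8*z^3 + 36*z^2 + 4)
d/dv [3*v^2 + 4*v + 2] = 6*v + 4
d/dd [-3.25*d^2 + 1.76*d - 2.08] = 1.76 - 6.5*d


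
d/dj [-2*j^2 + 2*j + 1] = 2 - 4*j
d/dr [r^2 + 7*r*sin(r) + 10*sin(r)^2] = 7*r*cos(r) + 2*r + 7*sin(r) + 10*sin(2*r)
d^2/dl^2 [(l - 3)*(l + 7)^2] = 6*l + 22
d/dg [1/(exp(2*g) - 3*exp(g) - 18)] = (3 - 2*exp(g))*exp(g)/(-exp(2*g) + 3*exp(g) + 18)^2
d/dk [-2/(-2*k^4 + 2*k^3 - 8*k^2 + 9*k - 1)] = 2*(-8*k^3 + 6*k^2 - 16*k + 9)/(2*k^4 - 2*k^3 + 8*k^2 - 9*k + 1)^2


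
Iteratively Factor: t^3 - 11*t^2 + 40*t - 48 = (t - 4)*(t^2 - 7*t + 12) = (t - 4)^2*(t - 3)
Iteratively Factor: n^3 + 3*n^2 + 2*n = (n)*(n^2 + 3*n + 2) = n*(n + 2)*(n + 1)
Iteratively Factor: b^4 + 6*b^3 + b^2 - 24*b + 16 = (b - 1)*(b^3 + 7*b^2 + 8*b - 16) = (b - 1)*(b + 4)*(b^2 + 3*b - 4) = (b - 1)^2*(b + 4)*(b + 4)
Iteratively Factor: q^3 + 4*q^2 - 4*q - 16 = (q - 2)*(q^2 + 6*q + 8) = (q - 2)*(q + 2)*(q + 4)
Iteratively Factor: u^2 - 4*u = (u)*(u - 4)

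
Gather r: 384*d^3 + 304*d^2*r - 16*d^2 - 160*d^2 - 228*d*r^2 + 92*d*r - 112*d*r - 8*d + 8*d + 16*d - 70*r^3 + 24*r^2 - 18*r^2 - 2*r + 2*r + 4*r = 384*d^3 - 176*d^2 + 16*d - 70*r^3 + r^2*(6 - 228*d) + r*(304*d^2 - 20*d + 4)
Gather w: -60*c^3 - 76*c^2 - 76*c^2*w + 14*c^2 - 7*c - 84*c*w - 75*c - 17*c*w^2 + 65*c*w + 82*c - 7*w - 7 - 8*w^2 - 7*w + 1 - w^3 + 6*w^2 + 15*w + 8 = -60*c^3 - 62*c^2 - w^3 + w^2*(-17*c - 2) + w*(-76*c^2 - 19*c + 1) + 2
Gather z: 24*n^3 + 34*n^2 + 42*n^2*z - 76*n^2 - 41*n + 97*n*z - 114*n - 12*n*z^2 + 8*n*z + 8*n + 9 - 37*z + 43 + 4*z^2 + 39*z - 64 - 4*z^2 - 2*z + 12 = 24*n^3 - 42*n^2 - 12*n*z^2 - 147*n + z*(42*n^2 + 105*n)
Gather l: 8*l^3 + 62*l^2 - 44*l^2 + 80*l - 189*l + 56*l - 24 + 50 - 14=8*l^3 + 18*l^2 - 53*l + 12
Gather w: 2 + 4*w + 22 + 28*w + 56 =32*w + 80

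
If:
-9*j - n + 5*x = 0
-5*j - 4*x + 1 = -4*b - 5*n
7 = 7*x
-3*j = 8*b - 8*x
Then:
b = 167/206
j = 52/103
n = 47/103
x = 1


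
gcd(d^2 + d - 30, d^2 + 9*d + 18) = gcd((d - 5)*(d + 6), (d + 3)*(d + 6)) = d + 6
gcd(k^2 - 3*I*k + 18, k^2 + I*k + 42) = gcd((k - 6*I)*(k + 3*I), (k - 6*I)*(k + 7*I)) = k - 6*I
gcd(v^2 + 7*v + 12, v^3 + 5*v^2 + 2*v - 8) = v + 4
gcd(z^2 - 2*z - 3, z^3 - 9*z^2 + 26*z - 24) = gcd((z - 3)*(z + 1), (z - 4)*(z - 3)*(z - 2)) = z - 3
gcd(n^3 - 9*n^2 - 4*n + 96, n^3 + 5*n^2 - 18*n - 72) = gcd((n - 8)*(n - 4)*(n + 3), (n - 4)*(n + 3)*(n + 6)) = n^2 - n - 12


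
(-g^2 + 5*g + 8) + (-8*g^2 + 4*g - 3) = -9*g^2 + 9*g + 5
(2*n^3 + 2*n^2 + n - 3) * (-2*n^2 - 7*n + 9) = -4*n^5 - 18*n^4 + 2*n^3 + 17*n^2 + 30*n - 27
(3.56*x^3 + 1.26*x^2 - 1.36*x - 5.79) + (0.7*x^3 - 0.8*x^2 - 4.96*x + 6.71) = 4.26*x^3 + 0.46*x^2 - 6.32*x + 0.92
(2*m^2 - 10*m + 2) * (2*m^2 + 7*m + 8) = 4*m^4 - 6*m^3 - 50*m^2 - 66*m + 16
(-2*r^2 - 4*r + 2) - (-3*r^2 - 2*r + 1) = r^2 - 2*r + 1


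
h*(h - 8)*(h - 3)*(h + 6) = h^4 - 5*h^3 - 42*h^2 + 144*h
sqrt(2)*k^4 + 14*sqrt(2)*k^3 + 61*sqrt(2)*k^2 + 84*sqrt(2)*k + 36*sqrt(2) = (k + 1)*(k + 6)^2*(sqrt(2)*k + sqrt(2))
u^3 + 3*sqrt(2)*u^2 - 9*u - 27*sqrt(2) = (u - 3)*(u + 3)*(u + 3*sqrt(2))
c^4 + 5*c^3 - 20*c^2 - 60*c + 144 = (c - 3)*(c - 2)*(c + 4)*(c + 6)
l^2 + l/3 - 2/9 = (l - 1/3)*(l + 2/3)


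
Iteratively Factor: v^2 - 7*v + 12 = (v - 4)*(v - 3)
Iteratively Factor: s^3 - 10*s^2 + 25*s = (s - 5)*(s^2 - 5*s) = (s - 5)^2*(s)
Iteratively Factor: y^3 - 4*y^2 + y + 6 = (y - 3)*(y^2 - y - 2) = (y - 3)*(y + 1)*(y - 2)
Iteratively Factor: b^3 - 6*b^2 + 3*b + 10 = (b - 5)*(b^2 - b - 2) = (b - 5)*(b - 2)*(b + 1)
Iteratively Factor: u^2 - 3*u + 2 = (u - 1)*(u - 2)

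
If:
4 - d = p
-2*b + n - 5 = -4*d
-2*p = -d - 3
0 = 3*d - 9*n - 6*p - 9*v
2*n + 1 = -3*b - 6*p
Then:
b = -5/3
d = 5/3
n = -5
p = 7/3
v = 4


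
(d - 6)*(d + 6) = d^2 - 36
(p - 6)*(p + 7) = p^2 + p - 42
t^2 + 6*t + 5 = (t + 1)*(t + 5)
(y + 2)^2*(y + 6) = y^3 + 10*y^2 + 28*y + 24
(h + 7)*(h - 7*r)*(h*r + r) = h^3*r - 7*h^2*r^2 + 8*h^2*r - 56*h*r^2 + 7*h*r - 49*r^2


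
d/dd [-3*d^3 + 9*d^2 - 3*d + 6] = -9*d^2 + 18*d - 3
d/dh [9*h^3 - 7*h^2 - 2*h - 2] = 27*h^2 - 14*h - 2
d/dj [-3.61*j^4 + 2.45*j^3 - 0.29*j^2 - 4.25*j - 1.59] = -14.44*j^3 + 7.35*j^2 - 0.58*j - 4.25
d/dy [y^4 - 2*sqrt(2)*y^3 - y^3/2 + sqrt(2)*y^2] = y*(8*y^2 - 12*sqrt(2)*y - 3*y + 4*sqrt(2))/2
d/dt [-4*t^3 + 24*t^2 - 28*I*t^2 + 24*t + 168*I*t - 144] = -12*t^2 + t*(48 - 56*I) + 24 + 168*I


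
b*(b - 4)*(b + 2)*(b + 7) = b^4 + 5*b^3 - 22*b^2 - 56*b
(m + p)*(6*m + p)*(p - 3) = 6*m^2*p - 18*m^2 + 7*m*p^2 - 21*m*p + p^3 - 3*p^2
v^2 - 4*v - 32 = (v - 8)*(v + 4)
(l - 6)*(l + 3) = l^2 - 3*l - 18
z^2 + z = z*(z + 1)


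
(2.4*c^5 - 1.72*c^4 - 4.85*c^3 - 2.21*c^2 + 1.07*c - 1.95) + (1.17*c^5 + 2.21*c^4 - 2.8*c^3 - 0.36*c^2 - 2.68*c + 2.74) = 3.57*c^5 + 0.49*c^4 - 7.65*c^3 - 2.57*c^2 - 1.61*c + 0.79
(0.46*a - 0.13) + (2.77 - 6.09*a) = 2.64 - 5.63*a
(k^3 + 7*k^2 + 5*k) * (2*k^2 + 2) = 2*k^5 + 14*k^4 + 12*k^3 + 14*k^2 + 10*k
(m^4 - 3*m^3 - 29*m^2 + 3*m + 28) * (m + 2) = m^5 - m^4 - 35*m^3 - 55*m^2 + 34*m + 56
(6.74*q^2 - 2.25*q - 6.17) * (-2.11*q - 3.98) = -14.2214*q^3 - 22.0777*q^2 + 21.9737*q + 24.5566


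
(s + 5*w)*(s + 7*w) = s^2 + 12*s*w + 35*w^2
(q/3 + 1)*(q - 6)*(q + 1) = q^3/3 - 2*q^2/3 - 7*q - 6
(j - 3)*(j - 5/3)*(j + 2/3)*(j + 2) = j^4 - 2*j^3 - 55*j^2/9 + 64*j/9 + 20/3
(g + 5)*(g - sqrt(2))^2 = g^3 - 2*sqrt(2)*g^2 + 5*g^2 - 10*sqrt(2)*g + 2*g + 10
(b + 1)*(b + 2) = b^2 + 3*b + 2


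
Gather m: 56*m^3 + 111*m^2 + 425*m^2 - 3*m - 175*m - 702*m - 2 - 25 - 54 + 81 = 56*m^3 + 536*m^2 - 880*m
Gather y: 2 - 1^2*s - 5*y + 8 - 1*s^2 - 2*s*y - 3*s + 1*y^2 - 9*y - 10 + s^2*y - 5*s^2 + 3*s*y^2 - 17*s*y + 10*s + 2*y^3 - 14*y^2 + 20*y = -6*s^2 + 6*s + 2*y^3 + y^2*(3*s - 13) + y*(s^2 - 19*s + 6)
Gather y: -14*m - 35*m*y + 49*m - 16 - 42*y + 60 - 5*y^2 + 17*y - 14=35*m - 5*y^2 + y*(-35*m - 25) + 30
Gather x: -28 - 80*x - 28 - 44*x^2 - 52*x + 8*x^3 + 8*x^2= 8*x^3 - 36*x^2 - 132*x - 56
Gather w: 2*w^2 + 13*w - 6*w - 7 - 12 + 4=2*w^2 + 7*w - 15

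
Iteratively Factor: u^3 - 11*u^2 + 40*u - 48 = (u - 4)*(u^2 - 7*u + 12) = (u - 4)^2*(u - 3)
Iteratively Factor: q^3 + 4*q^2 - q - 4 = (q + 4)*(q^2 - 1) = (q + 1)*(q + 4)*(q - 1)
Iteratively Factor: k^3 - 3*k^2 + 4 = (k - 2)*(k^2 - k - 2) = (k - 2)*(k + 1)*(k - 2)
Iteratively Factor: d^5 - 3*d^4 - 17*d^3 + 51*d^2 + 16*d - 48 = (d - 3)*(d^4 - 17*d^2 + 16) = (d - 4)*(d - 3)*(d^3 + 4*d^2 - d - 4) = (d - 4)*(d - 3)*(d + 1)*(d^2 + 3*d - 4) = (d - 4)*(d - 3)*(d - 1)*(d + 1)*(d + 4)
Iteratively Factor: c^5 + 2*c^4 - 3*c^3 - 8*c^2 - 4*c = (c)*(c^4 + 2*c^3 - 3*c^2 - 8*c - 4) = c*(c + 1)*(c^3 + c^2 - 4*c - 4) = c*(c + 1)*(c + 2)*(c^2 - c - 2) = c*(c - 2)*(c + 1)*(c + 2)*(c + 1)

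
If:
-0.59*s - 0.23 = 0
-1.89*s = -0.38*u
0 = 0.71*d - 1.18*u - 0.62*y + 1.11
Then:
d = 0.873239436619718*y - 4.78576723498888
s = -0.39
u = -1.94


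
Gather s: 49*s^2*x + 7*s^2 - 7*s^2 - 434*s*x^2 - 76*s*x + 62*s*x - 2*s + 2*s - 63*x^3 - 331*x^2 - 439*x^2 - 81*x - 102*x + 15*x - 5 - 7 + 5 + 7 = 49*s^2*x + s*(-434*x^2 - 14*x) - 63*x^3 - 770*x^2 - 168*x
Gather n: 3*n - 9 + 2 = 3*n - 7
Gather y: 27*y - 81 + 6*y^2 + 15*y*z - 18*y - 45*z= 6*y^2 + y*(15*z + 9) - 45*z - 81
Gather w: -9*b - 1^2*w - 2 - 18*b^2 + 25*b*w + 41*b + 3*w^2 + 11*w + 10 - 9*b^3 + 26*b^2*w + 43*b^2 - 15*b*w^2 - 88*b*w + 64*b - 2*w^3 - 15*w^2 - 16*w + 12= -9*b^3 + 25*b^2 + 96*b - 2*w^3 + w^2*(-15*b - 12) + w*(26*b^2 - 63*b - 6) + 20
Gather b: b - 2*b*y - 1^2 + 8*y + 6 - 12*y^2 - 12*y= b*(1 - 2*y) - 12*y^2 - 4*y + 5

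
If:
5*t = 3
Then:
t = 3/5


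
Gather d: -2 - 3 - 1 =-6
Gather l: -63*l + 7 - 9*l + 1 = 8 - 72*l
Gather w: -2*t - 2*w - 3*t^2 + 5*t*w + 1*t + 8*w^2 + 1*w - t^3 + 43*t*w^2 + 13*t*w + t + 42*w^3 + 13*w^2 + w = -t^3 - 3*t^2 + 18*t*w + 42*w^3 + w^2*(43*t + 21)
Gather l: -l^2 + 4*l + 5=-l^2 + 4*l + 5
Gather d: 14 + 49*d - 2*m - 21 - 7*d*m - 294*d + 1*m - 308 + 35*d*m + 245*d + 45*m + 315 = 28*d*m + 44*m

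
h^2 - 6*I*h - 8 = (h - 4*I)*(h - 2*I)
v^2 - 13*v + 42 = (v - 7)*(v - 6)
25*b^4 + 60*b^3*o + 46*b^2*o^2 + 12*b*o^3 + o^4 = (b + o)^2*(5*b + o)^2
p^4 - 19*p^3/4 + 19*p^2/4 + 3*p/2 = p*(p - 3)*(p - 2)*(p + 1/4)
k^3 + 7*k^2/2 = k^2*(k + 7/2)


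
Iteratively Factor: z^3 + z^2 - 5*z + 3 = (z - 1)*(z^2 + 2*z - 3) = (z - 1)^2*(z + 3)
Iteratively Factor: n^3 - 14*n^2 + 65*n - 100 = (n - 5)*(n^2 - 9*n + 20) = (n - 5)^2*(n - 4)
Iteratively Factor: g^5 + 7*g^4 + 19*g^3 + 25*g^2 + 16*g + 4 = (g + 1)*(g^4 + 6*g^3 + 13*g^2 + 12*g + 4) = (g + 1)*(g + 2)*(g^3 + 4*g^2 + 5*g + 2) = (g + 1)^2*(g + 2)*(g^2 + 3*g + 2) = (g + 1)^3*(g + 2)*(g + 2)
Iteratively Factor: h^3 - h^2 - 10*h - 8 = (h - 4)*(h^2 + 3*h + 2) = (h - 4)*(h + 1)*(h + 2)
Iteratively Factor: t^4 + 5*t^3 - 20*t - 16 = (t - 2)*(t^3 + 7*t^2 + 14*t + 8) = (t - 2)*(t + 1)*(t^2 + 6*t + 8) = (t - 2)*(t + 1)*(t + 2)*(t + 4)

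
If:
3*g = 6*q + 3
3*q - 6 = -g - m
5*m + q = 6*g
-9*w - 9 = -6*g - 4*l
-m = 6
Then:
No Solution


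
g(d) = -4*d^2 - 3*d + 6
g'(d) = -8*d - 3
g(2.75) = -32.50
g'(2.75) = -25.00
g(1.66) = -10.00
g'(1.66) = -16.28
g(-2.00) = -4.00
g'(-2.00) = 13.00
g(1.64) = -9.68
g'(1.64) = -16.12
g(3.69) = -59.53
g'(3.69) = -32.52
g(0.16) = 5.42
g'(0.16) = -4.28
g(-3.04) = -21.85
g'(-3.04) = 21.32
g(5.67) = -139.61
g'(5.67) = -48.36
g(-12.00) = -534.00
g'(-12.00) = 93.00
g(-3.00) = -21.00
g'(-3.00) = 21.00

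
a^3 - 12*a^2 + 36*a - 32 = (a - 8)*(a - 2)^2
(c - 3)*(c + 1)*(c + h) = c^3 + c^2*h - 2*c^2 - 2*c*h - 3*c - 3*h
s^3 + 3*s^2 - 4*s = s*(s - 1)*(s + 4)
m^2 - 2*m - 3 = (m - 3)*(m + 1)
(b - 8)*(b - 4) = b^2 - 12*b + 32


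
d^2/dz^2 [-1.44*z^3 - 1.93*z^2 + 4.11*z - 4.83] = -8.64*z - 3.86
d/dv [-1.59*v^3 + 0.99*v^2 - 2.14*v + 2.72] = -4.77*v^2 + 1.98*v - 2.14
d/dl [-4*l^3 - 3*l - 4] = -12*l^2 - 3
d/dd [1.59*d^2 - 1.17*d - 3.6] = 3.18*d - 1.17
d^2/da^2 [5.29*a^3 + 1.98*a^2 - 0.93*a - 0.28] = 31.74*a + 3.96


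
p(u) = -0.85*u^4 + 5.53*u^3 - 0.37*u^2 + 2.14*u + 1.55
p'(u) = -3.4*u^3 + 16.59*u^2 - 0.74*u + 2.14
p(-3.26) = -296.95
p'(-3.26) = 298.66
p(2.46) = 55.77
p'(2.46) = 50.10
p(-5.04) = -1275.06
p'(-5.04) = 862.56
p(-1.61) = -31.64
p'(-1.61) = 60.52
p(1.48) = 17.76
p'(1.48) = 26.36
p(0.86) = 6.17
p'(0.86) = 11.61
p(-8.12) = -6696.16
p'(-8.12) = 2922.32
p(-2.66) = -153.40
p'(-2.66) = 185.48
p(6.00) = 93.95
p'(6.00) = -139.46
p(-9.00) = -9655.90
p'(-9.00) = 3831.19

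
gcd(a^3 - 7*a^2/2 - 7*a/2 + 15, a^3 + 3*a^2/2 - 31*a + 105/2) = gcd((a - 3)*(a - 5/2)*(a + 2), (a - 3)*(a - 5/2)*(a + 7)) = a^2 - 11*a/2 + 15/2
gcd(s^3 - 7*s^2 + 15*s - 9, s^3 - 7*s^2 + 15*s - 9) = s^3 - 7*s^2 + 15*s - 9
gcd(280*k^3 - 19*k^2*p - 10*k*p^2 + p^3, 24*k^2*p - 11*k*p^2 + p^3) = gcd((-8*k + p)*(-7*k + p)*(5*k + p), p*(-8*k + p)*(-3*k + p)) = -8*k + p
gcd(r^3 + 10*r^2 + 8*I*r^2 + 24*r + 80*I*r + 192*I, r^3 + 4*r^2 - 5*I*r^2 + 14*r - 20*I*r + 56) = r + 4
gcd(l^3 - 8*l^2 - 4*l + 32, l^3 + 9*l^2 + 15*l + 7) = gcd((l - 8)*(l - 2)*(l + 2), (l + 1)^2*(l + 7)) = 1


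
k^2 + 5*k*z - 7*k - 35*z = (k - 7)*(k + 5*z)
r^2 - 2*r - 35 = (r - 7)*(r + 5)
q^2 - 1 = (q - 1)*(q + 1)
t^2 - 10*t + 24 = (t - 6)*(t - 4)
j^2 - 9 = (j - 3)*(j + 3)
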